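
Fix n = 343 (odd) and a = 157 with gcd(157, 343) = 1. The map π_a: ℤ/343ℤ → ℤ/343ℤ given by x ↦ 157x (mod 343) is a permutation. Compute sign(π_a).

-1

Orbit of 314 under x↦157x: [314, 249, 334, 302, 80, 212, 13]… (length divides ord_343(157)).
The orbit structure of x ↦ 157x mod 343: 4 orbits of sizes [294, 42, 6, 1].
4 cycles on 343: each ℓ→(−1)^(ℓ−1), product (−1)^339 = -1.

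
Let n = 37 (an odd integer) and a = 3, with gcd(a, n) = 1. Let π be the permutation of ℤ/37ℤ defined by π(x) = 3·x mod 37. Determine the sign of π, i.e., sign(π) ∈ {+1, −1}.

+1

Trace 7: π^k(7) = [7, 21, 26, 4, 12, 36, 34] for k=0..6.
Cycle type of π: 18×2 + 1; total 3 cycles.
With 3 cycles on 37 points, sign = (−1)^{37−3} = +1.
Via Zolotarev, sign(π_{3}) = (3|37) = +1.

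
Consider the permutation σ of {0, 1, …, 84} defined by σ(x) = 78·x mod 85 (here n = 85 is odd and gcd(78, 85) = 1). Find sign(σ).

+1

Trace 59: π^k(59) = [59, 12, 1, 78, 49, 82, 21] for k=0..6.
Cycle type of π: 16×5 + 4 + 1; total 7 cycles.
With 7 cycles on 85 points, sign = (−1)^{85−7} = +1.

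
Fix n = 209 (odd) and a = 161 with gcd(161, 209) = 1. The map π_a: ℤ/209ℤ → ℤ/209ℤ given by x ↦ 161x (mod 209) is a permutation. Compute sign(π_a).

Trace 9: π^k(9) = [9, 195, 45, 139, 16, 68, 80] for k=0..6.
Cycle lengths of π_161 on ℤ/209ℤ: [90, 90, 10, 9, 9, 1]; 6 cycles in total.
Σ(ℓ_i−1) = 209−6 = 203; sign = (−1)^203 = -1.
Check: (161/209) = -1 by Zolotarev.

-1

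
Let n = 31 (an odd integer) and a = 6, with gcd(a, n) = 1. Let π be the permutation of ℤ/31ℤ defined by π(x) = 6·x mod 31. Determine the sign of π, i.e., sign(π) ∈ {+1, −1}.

-1

Orbit of 5 under x↦6x: [5, 30, 25, 26, 1, 6]… (length divides ord_31(6)).
Cycle type of π: 6×5 + 1; total 6 cycles.
sign(π) = (−1)^{n − #cycles} = (−1)^{31−6} = (−1)^25 = -1.
The Jacobi symbol (6|31) = -1 (Zolotarev) agrees.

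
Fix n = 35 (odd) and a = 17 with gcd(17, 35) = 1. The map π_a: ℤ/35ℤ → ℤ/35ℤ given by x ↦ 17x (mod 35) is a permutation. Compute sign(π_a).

+1

Orbit of 27 under x↦17x: [27, 4, 33, 1, 17, 9, 13]… (length divides ord_35(17)).
5 cycles of lengths [12, 12, 6, 4, 1].
Σ(ℓ_i−1) = 35−5 = 30; sign = (−1)^30 = +1.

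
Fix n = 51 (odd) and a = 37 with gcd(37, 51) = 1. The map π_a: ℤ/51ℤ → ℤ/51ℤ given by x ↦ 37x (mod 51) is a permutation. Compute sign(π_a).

Orbit of 40 under x↦37x: [40, 1, 37, 43, 10, 13, 22]… (length divides ord_51(37)).
The orbit structure of x ↦ 37x mod 51: 6 orbits of sizes [16, 16, 16, 1, 1, 1].
Σ(ℓ_i−1) = 51−6 = 45; sign = (−1)^45 = -1.

-1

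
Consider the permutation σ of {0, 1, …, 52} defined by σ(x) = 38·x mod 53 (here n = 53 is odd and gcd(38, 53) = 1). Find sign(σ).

Start at x=1: 1 → 38 → 13 → 17 → 10 → 9 → 24 → … (one orbit).
Decompose π into cycles: lengths [26, 26, 1] (3 cycles, including the fixed point 0).
n − c = 53 − 3 = 50; sign = (−1)^50 = +1.

+1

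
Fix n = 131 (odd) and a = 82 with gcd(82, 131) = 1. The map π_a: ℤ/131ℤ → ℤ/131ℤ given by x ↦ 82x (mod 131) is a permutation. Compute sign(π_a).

Orbit of 65 under x↦82x: [65, 90, 44, 71, 58, 40, 5]… (length divides ord_131(82)).
2 cycles of lengths [130, 1].
2 cycles on 131: each ℓ→(−1)^(ℓ−1), product (−1)^129 = -1.

-1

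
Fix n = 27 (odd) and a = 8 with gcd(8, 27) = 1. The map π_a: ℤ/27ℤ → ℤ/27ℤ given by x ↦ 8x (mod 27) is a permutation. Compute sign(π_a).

Start at x=19: 19 → 17 → 1 → 8 → 10 → 26 → 19 (one orbit).
π_8 has 8 disjoint cycles with lengths [6, 6, 6, 2, 2, 2, 2, 1] on {0,…,26}.
With 8 cycles on 27 points, sign = (−1)^{27−8} = -1.
Check: (8/27) = -1 by Zolotarev.

-1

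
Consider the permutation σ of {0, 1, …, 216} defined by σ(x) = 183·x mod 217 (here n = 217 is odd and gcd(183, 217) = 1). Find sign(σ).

+1

Orbit of 1 under x↦183x: [1, 183, 71, 190, 50, 36, 78]… (length divides ord_217(183)).
The orbit structure of x ↦ 183x mod 217: 21 orbits of sizes [15, 15, 15, 15, 15, 15, 15, 15, 15, 15, 15, 15, 15, 15, 1, 1, 1, 1, 1, 1, 1].
sign(π) = (−1)^{n − #cycles} = (−1)^{217−21} = (−1)^196 = +1.
(183|217)_J = +1 (Zolotarev's lemma cross-check).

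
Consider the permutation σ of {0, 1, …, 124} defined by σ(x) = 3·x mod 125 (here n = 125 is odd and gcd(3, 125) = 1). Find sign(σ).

Trace 51: π^k(51) = [51, 28, 84, 2, 6, 18, 54] for k=0..6.
π_3 has 4 disjoint cycles with lengths [100, 20, 4, 1] on {0,…,124}.
sign(π) = (−1)^{n − #cycles} = (−1)^{125−4} = (−1)^121 = -1.
The Jacobi symbol (3|125) = -1 (Zolotarev) agrees.

-1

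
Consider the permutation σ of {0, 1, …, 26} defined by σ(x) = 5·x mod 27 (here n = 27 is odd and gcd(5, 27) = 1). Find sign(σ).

-1

Start at x=1: 1 → 5 → 25 → 17 → 4 → 20 → 19 → … (one orbit).
4 cycles of lengths [18, 6, 2, 1].
n − c = 27 − 4 = 23; sign = (−1)^23 = -1.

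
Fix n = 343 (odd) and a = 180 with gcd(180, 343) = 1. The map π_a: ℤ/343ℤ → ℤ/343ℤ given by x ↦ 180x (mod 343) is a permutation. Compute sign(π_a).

Start at x=64: 64 → 201 → 165 → 202 → 2 → 17 → 316 → … (one orbit).
π_180 has 4 disjoint cycles with lengths [294, 42, 6, 1] on {0,…,342}.
343 − 4 = 339 transpositions; sign(π) = (−1)^339 = -1.
(180|343)_J = -1 (Zolotarev's lemma cross-check).

-1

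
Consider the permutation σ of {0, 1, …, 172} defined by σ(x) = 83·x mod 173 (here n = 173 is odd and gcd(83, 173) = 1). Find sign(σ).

Orbit of 29 under x↦83x: [29, 158, 139, 119, 16, 117, 23]… (length divides ord_173(83)).
Cycle lengths of π_83 on ℤ/173ℤ: [43, 43, 43, 43, 1]; 5 cycles in total.
173 − 5 = 168 transpositions; sign(π) = (−1)^168 = +1.
The Jacobi symbol (83|173) = +1 (Zolotarev) agrees.

+1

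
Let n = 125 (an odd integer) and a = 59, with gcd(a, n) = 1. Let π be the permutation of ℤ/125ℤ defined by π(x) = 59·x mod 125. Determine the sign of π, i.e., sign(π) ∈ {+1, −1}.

+1

Orbit of 124 under x↦59x: [124, 66, 19, 121, 14, 76, 109]… (length divides ord_125(59)).
7 cycles of lengths [50, 50, 10, 10, 2, 2, 1].
7 cycles on 125: each ℓ→(−1)^(ℓ−1), product (−1)^118 = +1.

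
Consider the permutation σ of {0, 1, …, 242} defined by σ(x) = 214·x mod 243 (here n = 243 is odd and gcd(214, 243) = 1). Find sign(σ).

+1

Orbit of 166 under x↦214x: [166, 46, 124, 49, 37, 142, 13]… (length divides ord_243(214)).
π_214 has 11 disjoint cycles with lengths [81, 81, 27, 27, 9, 9, 3, 3, 1, 1, 1] on {0,…,242}.
Σ(ℓ_i−1) = 243−11 = 232; sign = (−1)^232 = +1.
Zolotarev: (214|243) = +1, matching the cycle-count sign.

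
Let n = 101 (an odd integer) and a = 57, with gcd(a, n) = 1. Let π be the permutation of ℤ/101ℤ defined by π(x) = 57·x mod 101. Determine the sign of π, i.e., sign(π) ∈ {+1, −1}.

-1

Orbit of 69 under x↦57x: [69, 95, 62, 100, 44, 84, 41]… (length divides ord_101(57)).
Cycle lengths of π_57 on ℤ/101ℤ: [20, 20, 20, 20, 20, 1]; 6 cycles in total.
101 − 6 = 95 transpositions; sign(π) = (−1)^95 = -1.
The Jacobi symbol (57|101) = -1 (Zolotarev) agrees.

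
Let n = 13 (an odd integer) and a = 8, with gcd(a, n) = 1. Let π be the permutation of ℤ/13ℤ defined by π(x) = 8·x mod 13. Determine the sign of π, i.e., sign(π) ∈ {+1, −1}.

Trace 1: π^k(1) = [1, 8, 12, 5] for k=0..3.
Cycle type of π: 4×3 + 1; total 4 cycles.
n − c = 13 − 4 = 9; sign = (−1)^9 = -1.
(8|13)_J = -1 (Zolotarev's lemma cross-check).

-1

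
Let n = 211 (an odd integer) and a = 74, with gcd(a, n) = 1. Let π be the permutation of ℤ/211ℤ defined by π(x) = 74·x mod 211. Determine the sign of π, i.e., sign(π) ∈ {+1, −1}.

Trace 74: π^k(74) = [74, 201, 104, 100, 15, 55, 61] for k=0..6.
Cycle type of π: 30×7 + 1; total 8 cycles.
With 8 cycles on 211 points, sign = (−1)^{211−8} = -1.
Check: (74/211) = -1 by Zolotarev.

-1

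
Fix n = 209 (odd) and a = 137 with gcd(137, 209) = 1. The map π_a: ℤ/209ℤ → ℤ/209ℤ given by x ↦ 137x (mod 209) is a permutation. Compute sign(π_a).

Trace 191: π^k(191) = [191, 42, 111, 159, 47, 169, 163] for k=0..6.
π_137 has 9 disjoint cycles with lengths [45, 45, 45, 45, 9, 9, 5, 5, 1] on {0,…,208}.
209 − 9 = 200 transpositions; sign(π) = (−1)^200 = +1.
Via Zolotarev, sign(π_{137}) = (137|209) = +1.

+1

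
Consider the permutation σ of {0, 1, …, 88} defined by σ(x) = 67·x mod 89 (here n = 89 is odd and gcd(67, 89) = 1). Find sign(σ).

Orbit of 1 under x↦67x: [1, 67, 39, 32, 8, 2, 45]… (length divides ord_89(67)).
Cycle type of π: 11×8 + 1; total 9 cycles.
sign(π) = (−1)^{n − #cycles} = (−1)^{89−9} = (−1)^80 = +1.
(67|89)_J = +1 (Zolotarev's lemma cross-check).

+1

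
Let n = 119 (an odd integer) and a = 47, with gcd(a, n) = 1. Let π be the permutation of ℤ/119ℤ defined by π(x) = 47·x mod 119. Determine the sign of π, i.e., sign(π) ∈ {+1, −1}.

-1

Orbit of 89 under x↦47x: [89, 18, 13, 16, 38, 1, 47]… (length divides ord_119(47)).
Decompose π into cycles: lengths [12, 12, 12, 12, 12, 12, 12, 12, 6, 4, 4, 4, 4, 1] (14 cycles, including the fixed point 0).
119 − 14 = 105 transpositions; sign(π) = (−1)^105 = -1.
Zolotarev: (47|119) = -1, matching the cycle-count sign.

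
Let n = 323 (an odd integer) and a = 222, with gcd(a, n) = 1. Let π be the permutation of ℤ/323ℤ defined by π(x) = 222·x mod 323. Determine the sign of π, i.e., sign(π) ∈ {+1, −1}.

Orbit of 222 under x↦222x: [222, 188, 69, 137, 52, 239, 86]… (length divides ord_323(222)).
π_222 has 34 disjoint cycles with lengths [18, 18, 18, 18, 18, 18, 18, 18, 18, 18, 18, 18, 18, 18, 18, 18, 18, 1, 1, 1, 1, 1, 1, 1, 1, 1, 1, 1, 1, 1, 1, 1, 1, 1] on {0,…,322}.
sign(π) = (−1)^{n − #cycles} = (−1)^{323−34} = (−1)^289 = -1.
(222|323)_J = -1 (Zolotarev's lemma cross-check).

-1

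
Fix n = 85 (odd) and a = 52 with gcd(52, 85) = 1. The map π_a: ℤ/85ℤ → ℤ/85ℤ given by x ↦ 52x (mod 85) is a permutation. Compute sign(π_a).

-1

Orbit of 52 under x↦52x: [52, 69, 18, 1]… (length divides ord_85(52)).
The orbit structure of x ↦ 52x mod 85: 34 orbits of sizes [4, 4, 4, 4, 4, 4, 4, 4, 4, 4, 4, 4, 4, 4, 4, 4, 4, 1, 1, 1, 1, 1, 1, 1, 1, 1, 1, 1, 1, 1, 1, 1, 1, 1].
sign(π) = (−1)^{n − #cycles} = (−1)^{85−34} = (−1)^51 = -1.
Zolotarev: (52|85) = -1, matching the cycle-count sign.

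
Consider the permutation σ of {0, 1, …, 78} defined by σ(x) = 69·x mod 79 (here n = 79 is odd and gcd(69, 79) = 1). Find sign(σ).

-1

Orbit of 52 under x↦69x: [52, 33, 65, 61, 22, 17, 67]… (length divides ord_79(69)).
Cycle type of π: 26×3 + 1; total 4 cycles.
Σ(ℓ_i−1) = 79−4 = 75; sign = (−1)^75 = -1.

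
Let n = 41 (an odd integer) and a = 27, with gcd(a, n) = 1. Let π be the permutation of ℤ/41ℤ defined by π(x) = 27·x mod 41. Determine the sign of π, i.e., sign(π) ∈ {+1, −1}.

Orbit of 27 under x↦27x: [27, 32, 3, 40, 14, 9, 38]… (length divides ord_41(27)).
Cycle lengths of π_27 on ℤ/41ℤ: [8, 8, 8, 8, 8, 1]; 6 cycles in total.
Σ(ℓ_i−1) = 41−6 = 35; sign = (−1)^35 = -1.

-1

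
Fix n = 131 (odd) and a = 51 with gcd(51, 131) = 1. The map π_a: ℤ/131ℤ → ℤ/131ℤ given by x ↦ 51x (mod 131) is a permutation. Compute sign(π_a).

Orbit of 68 under x↦51x: [68, 62, 18, 1, 51, 112, 79]… (length divides ord_131(51)).
Cycle type of π: 26×5 + 1; total 6 cycles.
With 6 cycles on 131 points, sign = (−1)^{131−6} = -1.

-1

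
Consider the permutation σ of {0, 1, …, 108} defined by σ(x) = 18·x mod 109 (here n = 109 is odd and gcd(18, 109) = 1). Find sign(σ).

-1

Orbit of 58 under x↦18x: [58, 63, 44, 29, 86, 22, 69]… (length divides ord_109(18)).
Cycle lengths of π_18 on ℤ/109ℤ: [108, 1]; 2 cycles in total.
With 2 cycles on 109 points, sign = (−1)^{109−2} = -1.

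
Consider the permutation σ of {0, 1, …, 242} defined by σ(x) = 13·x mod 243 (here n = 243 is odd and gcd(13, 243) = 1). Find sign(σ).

+1

Trace 223: π^k(223) = [223, 226, 22, 43, 73, 220, 187] for k=0..6.
Decompose π into cycles: lengths [81, 81, 27, 27, 9, 9, 3, 3, 1, 1, 1] (11 cycles, including the fixed point 0).
sign(π) = (−1)^{n − #cycles} = (−1)^{243−11} = (−1)^232 = +1.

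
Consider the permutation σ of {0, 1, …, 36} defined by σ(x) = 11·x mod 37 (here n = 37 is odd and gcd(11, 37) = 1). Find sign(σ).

Trace 36: π^k(36) = [36, 26, 27, 1, 11, 10] for k=0..5.
7 cycles of lengths [6, 6, 6, 6, 6, 6, 1].
Σ(ℓ_i−1) = 37−7 = 30; sign = (−1)^30 = +1.

+1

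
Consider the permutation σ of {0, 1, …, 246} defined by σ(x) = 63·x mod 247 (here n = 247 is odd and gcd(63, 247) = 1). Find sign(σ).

Start at x=42: 42 → 176 → 220 → 28 → 35 → 229 → 101 → … (one orbit).
10 cycles of lengths [36, 36, 36, 36, 36, 36, 12, 9, 9, 1].
10 cycles on 247: each ℓ→(−1)^(ℓ−1), product (−1)^237 = -1.
The Jacobi symbol (63|247) = -1 (Zolotarev) agrees.

-1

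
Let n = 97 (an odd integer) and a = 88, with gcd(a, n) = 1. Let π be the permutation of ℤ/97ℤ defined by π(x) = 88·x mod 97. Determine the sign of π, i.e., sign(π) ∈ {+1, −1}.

Orbit of 4 under x↦88x: [4, 61, 33, 91, 54, 96, 9]… (length divides ord_97(88)).
Cycle lengths of π_88 on ℤ/97ℤ: [24, 24, 24, 24, 1]; 5 cycles in total.
With 5 cycles on 97 points, sign = (−1)^{97−5} = +1.
The Jacobi symbol (88|97) = +1 (Zolotarev) agrees.

+1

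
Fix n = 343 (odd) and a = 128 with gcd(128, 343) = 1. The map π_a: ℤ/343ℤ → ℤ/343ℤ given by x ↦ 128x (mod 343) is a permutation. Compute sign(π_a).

Trace 1: π^k(1) = [1, 128, 263, 50, 226, 116, 99] for k=0..6.
The orbit structure of x ↦ 128x mod 343: 31 orbits of sizes [21, 21, 21, 21, 21, 21, 21, 21, 21, 21, 21, 21, 21, 21, 3, 3, 3, 3, 3, 3, 3, 3, 3, 3, 3, 3, 3, 3, 3, 3, 1].
sign(π) = (−1)^{n − #cycles} = (−1)^{343−31} = (−1)^312 = +1.
Check: (128/343) = +1 by Zolotarev.

+1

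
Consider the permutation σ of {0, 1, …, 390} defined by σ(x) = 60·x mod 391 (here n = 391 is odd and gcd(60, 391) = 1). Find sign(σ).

Start at x=168: 168 → 305 → 314 → 72 → 19 → 358 → 366 → … (one orbit).
Decompose π into cycles: lengths [88, 88, 88, 88, 22, 8, 8, 1] (8 cycles, including the fixed point 0).
With 8 cycles on 391 points, sign = (−1)^{391−8} = -1.

-1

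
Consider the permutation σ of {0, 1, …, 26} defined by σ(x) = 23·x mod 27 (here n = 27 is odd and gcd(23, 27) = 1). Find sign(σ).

-1

Start at x=17: 17 → 13 → 2 → 19 → 5 → 7 → 26 → … (one orbit).
4 cycles of lengths [18, 6, 2, 1].
4 cycles on 27: each ℓ→(−1)^(ℓ−1), product (−1)^23 = -1.
Via Zolotarev, sign(π_{23}) = (23|27) = -1.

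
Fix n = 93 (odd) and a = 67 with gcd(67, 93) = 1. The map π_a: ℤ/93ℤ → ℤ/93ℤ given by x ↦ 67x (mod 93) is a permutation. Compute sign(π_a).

+1

Trace 25: π^k(25) = [25, 1, 67] for k=0..2.
Cycle type of π: 3×30 + 1×3; total 33 cycles.
93 − 33 = 60 transpositions; sign(π) = (−1)^60 = +1.
Check: (67/93) = +1 by Zolotarev.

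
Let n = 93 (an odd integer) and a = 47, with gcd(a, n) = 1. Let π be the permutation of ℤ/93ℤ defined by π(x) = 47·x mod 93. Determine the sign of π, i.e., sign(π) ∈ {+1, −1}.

Trace 2: π^k(2) = [2, 1, 47, 70, 35, 64, 32] for k=0..6.
The orbit structure of x ↦ 47x mod 93: 14 orbits of sizes [10, 10, 10, 10, 10, 10, 5, 5, 5, 5, 5, 5, 2, 1].
n − c = 93 − 14 = 79; sign = (−1)^79 = -1.
(47|93)_J = -1 (Zolotarev's lemma cross-check).

-1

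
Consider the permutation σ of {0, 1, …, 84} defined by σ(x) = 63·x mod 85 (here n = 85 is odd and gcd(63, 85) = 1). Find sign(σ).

Trace 57: π^k(57) = [57, 21, 48, 49, 27, 1, 63] for k=0..6.
The orbit structure of x ↦ 63x mod 85: 7 orbits of sizes [16, 16, 16, 16, 16, 4, 1].
Σ(ℓ_i−1) = 85−7 = 78; sign = (−1)^78 = +1.
Zolotarev: (63|85) = +1, matching the cycle-count sign.

+1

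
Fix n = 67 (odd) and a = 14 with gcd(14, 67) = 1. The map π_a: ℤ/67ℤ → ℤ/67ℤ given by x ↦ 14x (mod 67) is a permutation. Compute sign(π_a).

Trace 14: π^k(14) = [14, 62, 64, 25, 15, 9, 59] for k=0..6.
The orbit structure of x ↦ 14x mod 67: 7 orbits of sizes [11, 11, 11, 11, 11, 11, 1].
7 cycles on 67: each ℓ→(−1)^(ℓ−1), product (−1)^60 = +1.
Check: (14/67) = +1 by Zolotarev.

+1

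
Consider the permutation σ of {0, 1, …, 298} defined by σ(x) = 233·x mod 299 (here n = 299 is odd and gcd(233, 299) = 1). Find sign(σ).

Trace 118: π^k(118) = [118, 285, 27, 12, 105, 246, 209] for k=0..6.
The orbit structure of x ↦ 233x mod 299: 21 orbits of sizes [22, 22, 22, 22, 22, 22, 22, 22, 22, 22, 22, 22, 11, 11, 2, 2, 2, 2, 2, 2, 1].
sign(π) = (−1)^{n − #cycles} = (−1)^{299−21} = (−1)^278 = +1.

+1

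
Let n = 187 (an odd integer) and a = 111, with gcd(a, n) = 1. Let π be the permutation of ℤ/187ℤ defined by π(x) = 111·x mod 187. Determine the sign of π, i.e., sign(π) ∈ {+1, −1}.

+1

Orbit of 166 under x↦111x: [166, 100, 67, 144, 89, 155, 1]… (length divides ord_187(111)).
Cycle type of π: 8×22 + 1×11; total 33 cycles.
33 cycles on 187: each ℓ→(−1)^(ℓ−1), product (−1)^154 = +1.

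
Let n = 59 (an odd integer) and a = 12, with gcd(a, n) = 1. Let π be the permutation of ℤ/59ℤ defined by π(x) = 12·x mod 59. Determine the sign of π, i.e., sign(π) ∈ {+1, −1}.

Orbit of 3 under x↦12x: [3, 36, 19, 51, 22, 28, 41]… (length divides ord_59(12)).
Cycle type of π: 29×2 + 1; total 3 cycles.
59 − 3 = 56 transpositions; sign(π) = (−1)^56 = +1.

+1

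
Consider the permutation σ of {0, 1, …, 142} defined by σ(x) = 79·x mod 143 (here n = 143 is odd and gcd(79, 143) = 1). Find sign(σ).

-1

Trace 92: π^k(92) = [92, 118, 27, 131, 53, 40, 14] for k=0..6.
π_79 has 26 disjoint cycles with lengths [10, 10, 10, 10, 10, 10, 10, 10, 10, 10, 10, 10, 10, 1, 1, 1, 1, 1, 1, 1, 1, 1, 1, 1, 1, 1] on {0,…,142}.
n − c = 143 − 26 = 117; sign = (−1)^117 = -1.
Zolotarev: (79|143) = -1, matching the cycle-count sign.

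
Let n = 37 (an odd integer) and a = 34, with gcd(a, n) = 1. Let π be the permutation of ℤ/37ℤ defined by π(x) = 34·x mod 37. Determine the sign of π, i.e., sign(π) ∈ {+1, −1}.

+1

Start at x=1: 1 → 34 → 9 → 10 → 7 → 16 → 26 → … (one orbit).
5 cycles of lengths [9, 9, 9, 9, 1].
n − c = 37 − 5 = 32; sign = (−1)^32 = +1.
The Jacobi symbol (34|37) = +1 (Zolotarev) agrees.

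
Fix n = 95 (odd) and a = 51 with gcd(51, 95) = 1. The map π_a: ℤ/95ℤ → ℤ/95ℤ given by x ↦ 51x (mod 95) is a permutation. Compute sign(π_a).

Orbit of 6 under x↦51x: [6, 21, 26, 91, 81, 46, 66]… (length divides ord_95(51)).
π_51 has 10 disjoint cycles with lengths [18, 18, 18, 18, 18, 1, 1, 1, 1, 1] on {0,…,94}.
Σ(ℓ_i−1) = 95−10 = 85; sign = (−1)^85 = -1.
Via Zolotarev, sign(π_{51}) = (51|95) = -1.

-1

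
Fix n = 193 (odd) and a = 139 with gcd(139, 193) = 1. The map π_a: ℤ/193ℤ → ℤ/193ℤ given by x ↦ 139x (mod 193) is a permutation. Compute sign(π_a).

+1

Trace 92: π^k(92) = [92, 50, 2, 85, 42, 48, 110] for k=0..6.
Decompose π into cycles: lengths [96, 96, 1] (3 cycles, including the fixed point 0).
With 3 cycles on 193 points, sign = (−1)^{193−3} = +1.
(139|193)_J = +1 (Zolotarev's lemma cross-check).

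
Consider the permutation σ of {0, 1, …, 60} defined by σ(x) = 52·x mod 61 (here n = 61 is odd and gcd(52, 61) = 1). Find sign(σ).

+1

Start at x=52: 52 → 20 → 3 → 34 → 60 → 9 → 41 → … (one orbit).
Decompose π into cycles: lengths [10, 10, 10, 10, 10, 10, 1] (7 cycles, including the fixed point 0).
sign(π) = (−1)^{n − #cycles} = (−1)^{61−7} = (−1)^54 = +1.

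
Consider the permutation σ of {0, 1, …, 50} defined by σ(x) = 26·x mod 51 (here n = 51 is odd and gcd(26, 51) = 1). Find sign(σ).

Orbit of 13 under x↦26x: [13, 32, 16, 8, 4, 2, 1]… (length divides ord_51(26)).
Decompose π into cycles: lengths [8, 8, 8, 8, 8, 8, 2, 1] (8 cycles, including the fixed point 0).
8 cycles on 51: each ℓ→(−1)^(ℓ−1), product (−1)^43 = -1.

-1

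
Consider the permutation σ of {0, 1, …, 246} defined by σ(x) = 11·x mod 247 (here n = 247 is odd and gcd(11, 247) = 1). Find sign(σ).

-1

Start at x=68: 68 → 7 → 77 → 106 → 178 → 229 → 49 → … (one orbit).
Cycle type of π: 12×19 + 3×6 + 1; total 26 cycles.
sign(π) = (−1)^{n − #cycles} = (−1)^{247−26} = (−1)^221 = -1.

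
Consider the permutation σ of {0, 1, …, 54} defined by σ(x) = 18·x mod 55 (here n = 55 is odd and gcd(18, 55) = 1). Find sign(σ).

+1

Orbit of 28 under x↦18x: [28, 9, 52, 1, 18, 49, 2]… (length divides ord_55(18)).
Cycle type of π: 20×2 + 10 + 4 + 1; total 5 cycles.
Σ(ℓ_i−1) = 55−5 = 50; sign = (−1)^50 = +1.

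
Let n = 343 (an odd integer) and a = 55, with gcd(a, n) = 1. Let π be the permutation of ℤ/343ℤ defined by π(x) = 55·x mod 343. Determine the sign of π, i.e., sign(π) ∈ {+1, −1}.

Trace 328: π^k(328) = [328, 204, 244, 43, 307, 78, 174] for k=0..6.
Cycle lengths of π_55 on ℤ/343ℤ: [98, 98, 98, 14, 14, 14, 2, 2, 2, 1]; 10 cycles in total.
sign(π) = (−1)^{n − #cycles} = (−1)^{343−10} = (−1)^333 = -1.

-1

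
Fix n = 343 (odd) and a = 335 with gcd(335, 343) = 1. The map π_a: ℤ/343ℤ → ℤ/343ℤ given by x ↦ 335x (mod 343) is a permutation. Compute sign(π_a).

-1

Trace 118: π^k(118) = [118, 85, 6, 295, 41, 15, 223] for k=0..6.
Cycle type of π: 98×3 + 14×3 + 2×3 + 1; total 10 cycles.
With 10 cycles on 343 points, sign = (−1)^{343−10} = -1.
Via Zolotarev, sign(π_{335}) = (335|343) = -1.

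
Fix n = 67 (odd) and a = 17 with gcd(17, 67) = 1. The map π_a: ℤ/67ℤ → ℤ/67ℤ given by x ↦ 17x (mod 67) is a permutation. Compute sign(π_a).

Orbit of 22 under x↦17x: [22, 39, 60, 15, 54, 47, 62]… (length divides ord_67(17)).
3 cycles of lengths [33, 33, 1].
n − c = 67 − 3 = 64; sign = (−1)^64 = +1.
Check: (17/67) = +1 by Zolotarev.

+1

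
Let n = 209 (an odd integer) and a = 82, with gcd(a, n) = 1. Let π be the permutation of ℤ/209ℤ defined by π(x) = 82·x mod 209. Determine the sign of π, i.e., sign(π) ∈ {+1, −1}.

Orbit of 100 under x↦82x: [100, 49, 47, 92, 20, 177, 93]… (length divides ord_209(82)).
The orbit structure of x ↦ 82x mod 209: 9 orbits of sizes [45, 45, 45, 45, 9, 9, 5, 5, 1].
209 − 9 = 200 transpositions; sign(π) = (−1)^200 = +1.
The Jacobi symbol (82|209) = +1 (Zolotarev) agrees.

+1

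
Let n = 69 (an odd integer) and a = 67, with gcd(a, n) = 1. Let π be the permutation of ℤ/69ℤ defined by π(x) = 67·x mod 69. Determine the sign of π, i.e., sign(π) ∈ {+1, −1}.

-1

Trace 34: π^k(34) = [34, 1, 67, 4, 61, 16, 37] for k=0..6.
The orbit structure of x ↦ 67x mod 69: 6 orbits of sizes [22, 22, 22, 1, 1, 1].
69 − 6 = 63 transpositions; sign(π) = (−1)^63 = -1.
(67|69)_J = -1 (Zolotarev's lemma cross-check).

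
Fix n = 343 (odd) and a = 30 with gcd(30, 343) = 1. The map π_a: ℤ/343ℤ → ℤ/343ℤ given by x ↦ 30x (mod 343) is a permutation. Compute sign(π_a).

Start at x=50: 50 → 128 → 67 → 295 → 275 → 18 → 197 → … (one orbit).
Decompose π into cycles: lengths [21, 21, 21, 21, 21, 21, 21, 21, 21, 21, 21, 21, 21, 21, 3, 3, 3, 3, 3, 3, 3, 3, 3, 3, 3, 3, 3, 3, 3, 3, 1] (31 cycles, including the fixed point 0).
With 31 cycles on 343 points, sign = (−1)^{343−31} = +1.
Zolotarev: (30|343) = +1, matching the cycle-count sign.

+1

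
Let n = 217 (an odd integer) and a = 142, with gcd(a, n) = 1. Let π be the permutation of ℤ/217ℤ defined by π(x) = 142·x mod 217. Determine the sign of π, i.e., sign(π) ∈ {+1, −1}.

+1

Trace 142: π^k(142) = [142, 200, 190, 72, 25, 78, 9] for k=0..6.
The orbit structure of x ↦ 142x mod 217: 17 orbits of sizes [15, 15, 15, 15, 15, 15, 15, 15, 15, 15, 15, 15, 15, 15, 3, 3, 1].
217 − 17 = 200 transpositions; sign(π) = (−1)^200 = +1.
Zolotarev: (142|217) = +1, matching the cycle-count sign.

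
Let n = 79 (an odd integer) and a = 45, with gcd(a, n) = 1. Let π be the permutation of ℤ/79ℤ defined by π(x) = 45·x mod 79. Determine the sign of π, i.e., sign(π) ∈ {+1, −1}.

Start at x=1: 1 → 45 → 50 → 38 → 51 → 4 → 22 → … (one orbit).
The orbit structure of x ↦ 45x mod 79: 3 orbits of sizes [39, 39, 1].
79 − 3 = 76 transpositions; sign(π) = (−1)^76 = +1.
The Jacobi symbol (45|79) = +1 (Zolotarev) agrees.

+1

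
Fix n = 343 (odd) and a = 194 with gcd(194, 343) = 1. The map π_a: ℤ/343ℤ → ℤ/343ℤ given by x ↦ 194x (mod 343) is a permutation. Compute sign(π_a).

Orbit of 16 under x↦194x: [16, 17, 211, 117, 60, 321, 191]… (length divides ord_343(194)).
π_194 has 4 disjoint cycles with lengths [294, 42, 6, 1] on {0,…,342}.
sign(π) = (−1)^{n − #cycles} = (−1)^{343−4} = (−1)^339 = -1.
The Jacobi symbol (194|343) = -1 (Zolotarev) agrees.

-1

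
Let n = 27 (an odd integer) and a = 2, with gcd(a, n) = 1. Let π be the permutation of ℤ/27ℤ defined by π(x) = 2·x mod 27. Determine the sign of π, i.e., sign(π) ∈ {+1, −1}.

-1

Trace 23: π^k(23) = [23, 19, 11, 22, 17, 7, 14] for k=0..6.
π_2 has 4 disjoint cycles with lengths [18, 6, 2, 1] on {0,…,26}.
27 − 4 = 23 transpositions; sign(π) = (−1)^23 = -1.
Check: (2/27) = -1 by Zolotarev.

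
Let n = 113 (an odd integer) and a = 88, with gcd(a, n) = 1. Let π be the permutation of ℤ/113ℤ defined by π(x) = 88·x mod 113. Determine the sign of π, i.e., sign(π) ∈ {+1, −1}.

Orbit of 11 under x↦88x: [11, 64, 95, 111, 50, 106, 62]… (length divides ord_113(88)).
Decompose π into cycles: lengths [56, 56, 1] (3 cycles, including the fixed point 0).
113 − 3 = 110 transpositions; sign(π) = (−1)^110 = +1.

+1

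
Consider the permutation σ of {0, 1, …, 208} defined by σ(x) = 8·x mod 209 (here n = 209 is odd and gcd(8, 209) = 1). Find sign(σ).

Orbit of 84 under x↦8x: [84, 45, 151, 163, 50, 191, 65]… (length divides ord_209(8)).
11 cycles of lengths [30, 30, 30, 30, 30, 30, 10, 6, 6, 6, 1].
n − c = 209 − 11 = 198; sign = (−1)^198 = +1.
(8|209)_J = +1 (Zolotarev's lemma cross-check).

+1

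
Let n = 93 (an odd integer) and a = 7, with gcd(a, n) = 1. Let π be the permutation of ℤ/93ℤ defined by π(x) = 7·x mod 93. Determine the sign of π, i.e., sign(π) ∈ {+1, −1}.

+1

Trace 28: π^k(28) = [28, 10, 70, 25, 82, 16, 19] for k=0..6.
Cycle lengths of π_7 on ℤ/93ℤ: [15, 15, 15, 15, 15, 15, 1, 1, 1]; 9 cycles in total.
9 cycles on 93: each ℓ→(−1)^(ℓ−1), product (−1)^84 = +1.
The Jacobi symbol (7|93) = +1 (Zolotarev) agrees.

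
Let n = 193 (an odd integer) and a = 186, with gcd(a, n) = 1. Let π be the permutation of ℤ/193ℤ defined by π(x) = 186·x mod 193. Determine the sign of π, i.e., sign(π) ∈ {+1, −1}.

Start at x=9: 9 → 130 → 55 → 1 → 186 → 49 → 43 → … (one orbit).
π_186 has 9 disjoint cycles with lengths [24, 24, 24, 24, 24, 24, 24, 24, 1] on {0,…,192}.
193 − 9 = 184 transpositions; sign(π) = (−1)^184 = +1.
Check: (186/193) = +1 by Zolotarev.

+1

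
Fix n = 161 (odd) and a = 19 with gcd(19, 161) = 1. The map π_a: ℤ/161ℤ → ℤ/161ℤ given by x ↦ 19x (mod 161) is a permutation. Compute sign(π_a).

Start at x=18: 18 → 20 → 58 → 136 → 8 → 152 → 151 → … (one orbit).
The orbit structure of x ↦ 19x mod 161: 5 orbits of sizes [66, 66, 22, 6, 1].
sign(π) = (−1)^{n − #cycles} = (−1)^{161−5} = (−1)^156 = +1.
Zolotarev: (19|161) = +1, matching the cycle-count sign.

+1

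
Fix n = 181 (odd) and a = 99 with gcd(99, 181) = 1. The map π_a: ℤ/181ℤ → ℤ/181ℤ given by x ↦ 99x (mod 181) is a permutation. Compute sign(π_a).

+1

Trace 5: π^k(5) = [5, 133, 135, 152, 25, 122, 132] for k=0..6.
Cycle lengths of π_99 on ℤ/181ℤ: [30, 30, 30, 30, 30, 30, 1]; 7 cycles in total.
With 7 cycles on 181 points, sign = (−1)^{181−7} = +1.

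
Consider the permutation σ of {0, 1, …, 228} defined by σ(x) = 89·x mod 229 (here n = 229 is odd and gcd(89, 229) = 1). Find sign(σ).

Orbit of 89 under x↦89x: [89, 135, 107, 134, 18, 228, 140]… (length divides ord_229(89)).
Decompose π into cycles: lengths [12, 12, 12, 12, 12, 12, 12, 12, 12, 12, 12, 12, 12, 12, 12, 12, 12, 12, 12, 1] (20 cycles, including the fixed point 0).
sign(π) = (−1)^{n − #cycles} = (−1)^{229−20} = (−1)^209 = -1.
Via Zolotarev, sign(π_{89}) = (89|229) = -1.

-1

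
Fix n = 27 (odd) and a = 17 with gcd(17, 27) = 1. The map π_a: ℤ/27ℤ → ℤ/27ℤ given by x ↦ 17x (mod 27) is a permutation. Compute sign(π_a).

-1

Start at x=8: 8 → 1 → 17 → 19 → 26 → 10 → 8 (one orbit).
Decompose π into cycles: lengths [6, 6, 6, 2, 2, 2, 2, 1] (8 cycles, including the fixed point 0).
27 − 8 = 19 transpositions; sign(π) = (−1)^19 = -1.
The Jacobi symbol (17|27) = -1 (Zolotarev) agrees.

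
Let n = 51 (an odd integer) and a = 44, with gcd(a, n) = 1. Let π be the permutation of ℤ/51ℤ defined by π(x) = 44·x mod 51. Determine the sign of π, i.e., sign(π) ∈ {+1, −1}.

Start at x=20: 20 → 13 → 11 → 25 → 29 → 1 → 44 → … (one orbit).
5 cycles of lengths [16, 16, 16, 2, 1].
n − c = 51 − 5 = 46; sign = (−1)^46 = +1.

+1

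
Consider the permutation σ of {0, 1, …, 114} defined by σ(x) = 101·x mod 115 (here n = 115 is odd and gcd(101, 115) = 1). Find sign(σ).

Start at x=96: 96 → 36 → 71 → 41 → 1 → 101 → 81 → … (one orbit).
15 cycles of lengths [11, 11, 11, 11, 11, 11, 11, 11, 11, 11, 1, 1, 1, 1, 1].
With 15 cycles on 115 points, sign = (−1)^{115−15} = +1.
(101|115)_J = +1 (Zolotarev's lemma cross-check).

+1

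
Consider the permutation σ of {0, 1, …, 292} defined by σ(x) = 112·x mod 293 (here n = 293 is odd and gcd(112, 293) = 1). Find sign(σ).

-1

Start at x=30: 30 → 137 → 108 → 83 → 213 → 123 → 5 → … (one orbit).
Cycle lengths of π_112 on ℤ/293ℤ: [292, 1]; 2 cycles in total.
sign(π) = (−1)^{n − #cycles} = (−1)^{293−2} = (−1)^291 = -1.
Check: (112/293) = -1 by Zolotarev.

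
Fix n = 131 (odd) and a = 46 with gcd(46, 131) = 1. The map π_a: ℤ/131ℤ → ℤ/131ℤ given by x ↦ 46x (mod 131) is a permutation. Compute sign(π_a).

Trace 102: π^k(102) = [102, 107, 75, 44, 59, 94, 1] for k=0..6.
Cycle lengths of π_46 on ℤ/131ℤ: [65, 65, 1]; 3 cycles in total.
With 3 cycles on 131 points, sign = (−1)^{131−3} = +1.

+1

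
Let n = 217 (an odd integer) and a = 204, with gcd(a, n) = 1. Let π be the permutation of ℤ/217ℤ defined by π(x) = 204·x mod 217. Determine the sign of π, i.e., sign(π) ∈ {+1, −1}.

Start at x=78: 78 → 71 → 162 → 64 → 36 → 183 → 8 → … (one orbit).
Cycle lengths of π_204 on ℤ/217ℤ: [15, 15, 15, 15, 15, 15, 15, 15, 15, 15, 15, 15, 15, 15, 1, 1, 1, 1, 1, 1, 1]; 21 cycles in total.
sign(π) = (−1)^{n − #cycles} = (−1)^{217−21} = (−1)^196 = +1.
Check: (204/217) = +1 by Zolotarev.

+1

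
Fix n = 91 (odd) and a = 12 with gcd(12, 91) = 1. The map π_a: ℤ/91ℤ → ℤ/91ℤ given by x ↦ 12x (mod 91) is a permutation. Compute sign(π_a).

-1

Orbit of 79 under x↦12x: [79, 38, 1, 12, 53, 90]… (length divides ord_91(12)).
π_12 has 20 disjoint cycles with lengths [6, 6, 6, 6, 6, 6, 6, 6, 6, 6, 6, 6, 6, 2, 2, 2, 2, 2, 2, 1] on {0,…,90}.
91 − 20 = 71 transpositions; sign(π) = (−1)^71 = -1.
(12|91)_J = -1 (Zolotarev's lemma cross-check).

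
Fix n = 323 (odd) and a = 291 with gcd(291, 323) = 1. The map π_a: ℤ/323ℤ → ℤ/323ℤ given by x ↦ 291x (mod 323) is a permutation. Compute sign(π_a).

+1

Trace 115: π^k(115) = [115, 196, 188, 121, 4, 195, 220] for k=0..6.
π_291 has 9 disjoint cycles with lengths [72, 72, 72, 72, 9, 9, 8, 8, 1] on {0,…,322}.
With 9 cycles on 323 points, sign = (−1)^{323−9} = +1.
The Jacobi symbol (291|323) = +1 (Zolotarev) agrees.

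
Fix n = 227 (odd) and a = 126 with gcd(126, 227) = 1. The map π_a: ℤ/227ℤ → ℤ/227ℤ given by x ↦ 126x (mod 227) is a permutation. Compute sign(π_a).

Orbit of 73 under x↦126x: [73, 118, 113, 164, 7, 201, 129]… (length divides ord_227(126)).
Cycle type of π: 226 + 1; total 2 cycles.
2 cycles on 227: each ℓ→(−1)^(ℓ−1), product (−1)^225 = -1.
Zolotarev: (126|227) = -1, matching the cycle-count sign.

-1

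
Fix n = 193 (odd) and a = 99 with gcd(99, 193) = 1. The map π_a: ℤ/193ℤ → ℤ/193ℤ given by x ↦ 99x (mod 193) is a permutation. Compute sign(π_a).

Trace 184: π^k(184) = [184, 74, 185, 173, 143, 68, 170] for k=0..6.
The orbit structure of x ↦ 99x mod 193: 4 orbits of sizes [64, 64, 64, 1].
Σ(ℓ_i−1) = 193−4 = 189; sign = (−1)^189 = -1.
(99|193)_J = -1 (Zolotarev's lemma cross-check).

-1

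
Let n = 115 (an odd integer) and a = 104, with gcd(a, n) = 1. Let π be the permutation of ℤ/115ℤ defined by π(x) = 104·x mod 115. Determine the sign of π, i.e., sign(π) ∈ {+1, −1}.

+1

Trace 59: π^k(59) = [59, 41, 9, 16, 54, 96, 94] for k=0..6.
The orbit structure of x ↦ 104x mod 115: 9 orbits of sizes [22, 22, 22, 22, 11, 11, 2, 2, 1].
With 9 cycles on 115 points, sign = (−1)^{115−9} = +1.
Via Zolotarev, sign(π_{104}) = (104|115) = +1.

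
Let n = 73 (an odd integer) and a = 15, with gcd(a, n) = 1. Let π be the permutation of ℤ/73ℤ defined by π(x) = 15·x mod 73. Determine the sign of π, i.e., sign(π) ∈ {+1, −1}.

Orbit of 63 under x↦15x: [63, 69, 13, 49, 5, 2, 30]… (length divides ord_73(15)).
Decompose π into cycles: lengths [72, 1] (2 cycles, including the fixed point 0).
Σ(ℓ_i−1) = 73−2 = 71; sign = (−1)^71 = -1.
The Jacobi symbol (15|73) = -1 (Zolotarev) agrees.

-1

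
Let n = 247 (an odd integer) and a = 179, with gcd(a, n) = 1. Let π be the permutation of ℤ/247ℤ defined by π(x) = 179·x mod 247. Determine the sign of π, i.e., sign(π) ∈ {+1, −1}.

Orbit of 69 under x↦179x: [69, 1, 179, 178, 246, 68]… (length divides ord_247(179)).
Cycle type of π: 6×41 + 1; total 42 cycles.
42 cycles on 247: each ℓ→(−1)^(ℓ−1), product (−1)^205 = -1.
The Jacobi symbol (179|247) = -1 (Zolotarev) agrees.

-1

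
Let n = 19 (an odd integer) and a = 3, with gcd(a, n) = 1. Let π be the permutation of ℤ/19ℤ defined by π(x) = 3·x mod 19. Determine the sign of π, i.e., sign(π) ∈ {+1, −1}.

Start at x=12: 12 → 17 → 13 → 1 → 3 → 9 → 8 → … (one orbit).
π_3 has 2 disjoint cycles with lengths [18, 1] on {0,…,18}.
sign(π) = (−1)^{n − #cycles} = (−1)^{19−2} = (−1)^17 = -1.

-1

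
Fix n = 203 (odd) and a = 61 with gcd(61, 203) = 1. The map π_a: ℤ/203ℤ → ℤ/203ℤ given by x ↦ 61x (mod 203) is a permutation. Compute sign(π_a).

Start at x=22: 22 → 124 → 53 → 188 → 100 → 10 → 1 → … (one orbit).
The orbit structure of x ↦ 61x mod 203: 5 orbits of sizes [84, 84, 28, 6, 1].
sign(π) = (−1)^{n − #cycles} = (−1)^{203−5} = (−1)^198 = +1.

+1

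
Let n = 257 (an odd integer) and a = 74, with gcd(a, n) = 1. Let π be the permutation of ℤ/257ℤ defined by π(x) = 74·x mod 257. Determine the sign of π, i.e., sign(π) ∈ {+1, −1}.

Trace 167: π^k(167) = [167, 22, 86, 196, 112, 64, 110] for k=0..6.
The orbit structure of x ↦ 74x mod 257: 2 orbits of sizes [256, 1].
sign(π) = (−1)^{n − #cycles} = (−1)^{257−2} = (−1)^255 = -1.
Check: (74/257) = -1 by Zolotarev.

-1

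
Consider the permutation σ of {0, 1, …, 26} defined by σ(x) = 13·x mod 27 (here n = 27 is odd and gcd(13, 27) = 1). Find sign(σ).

+1

Start at x=13: 13 → 7 → 10 → 22 → 16 → 19 → 4 → … (one orbit).
The orbit structure of x ↦ 13x mod 27: 7 orbits of sizes [9, 9, 3, 3, 1, 1, 1].
With 7 cycles on 27 points, sign = (−1)^{27−7} = +1.
The Jacobi symbol (13|27) = +1 (Zolotarev) agrees.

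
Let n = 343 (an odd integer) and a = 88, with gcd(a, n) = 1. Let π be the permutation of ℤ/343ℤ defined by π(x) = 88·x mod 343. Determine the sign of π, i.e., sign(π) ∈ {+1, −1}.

Trace 151: π^k(151) = [151, 254, 57, 214, 310, 183, 326] for k=0..6.
π_88 has 7 disjoint cycles with lengths [147, 147, 21, 21, 3, 3, 1] on {0,…,342}.
n − c = 343 − 7 = 336; sign = (−1)^336 = +1.

+1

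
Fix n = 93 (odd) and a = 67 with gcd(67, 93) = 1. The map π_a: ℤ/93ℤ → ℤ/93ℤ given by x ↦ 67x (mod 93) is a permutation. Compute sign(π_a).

+1

Start at x=25: 25 → 1 → 67 → 25 (one orbit).
Cycle type of π: 3×30 + 1×3; total 33 cycles.
93 − 33 = 60 transpositions; sign(π) = (−1)^60 = +1.
Zolotarev: (67|93) = +1, matching the cycle-count sign.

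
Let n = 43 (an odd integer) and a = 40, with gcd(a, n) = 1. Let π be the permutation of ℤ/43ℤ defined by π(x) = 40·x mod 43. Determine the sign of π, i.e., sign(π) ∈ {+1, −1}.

+1

Start at x=11: 11 → 10 → 13 → 4 → 31 → 36 → 21 → … (one orbit).
The orbit structure of x ↦ 40x mod 43: 3 orbits of sizes [21, 21, 1].
n − c = 43 − 3 = 40; sign = (−1)^40 = +1.
Zolotarev: (40|43) = +1, matching the cycle-count sign.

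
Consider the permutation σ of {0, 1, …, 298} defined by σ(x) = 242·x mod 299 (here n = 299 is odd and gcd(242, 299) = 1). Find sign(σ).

Orbit of 151 under x↦242x: [151, 64, 239, 131, 8, 142, 278]… (length divides ord_299(242)).
12 cycles of lengths [44, 44, 44, 44, 44, 44, 11, 11, 4, 4, 4, 1].
n − c = 299 − 12 = 287; sign = (−1)^287 = -1.
Via Zolotarev, sign(π_{242}) = (242|299) = -1.

-1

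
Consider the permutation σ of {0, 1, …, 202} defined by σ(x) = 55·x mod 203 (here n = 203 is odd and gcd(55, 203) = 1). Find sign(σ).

Start at x=36: 36 → 153 → 92 → 188 → 190 → 97 → 57 → … (one orbit).
Cycle type of π: 28×7 + 2×3 + 1; total 11 cycles.
203 − 11 = 192 transpositions; sign(π) = (−1)^192 = +1.
Zolotarev: (55|203) = +1, matching the cycle-count sign.

+1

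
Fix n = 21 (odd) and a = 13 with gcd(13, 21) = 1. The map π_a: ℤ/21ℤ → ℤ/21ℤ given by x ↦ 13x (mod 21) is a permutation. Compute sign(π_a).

-1

Start at x=1: 1 → 13 → 1 (one orbit).
The orbit structure of x ↦ 13x mod 21: 12 orbits of sizes [2, 2, 2, 2, 2, 2, 2, 2, 2, 1, 1, 1].
12 cycles on 21: each ℓ→(−1)^(ℓ−1), product (−1)^9 = -1.
(13|21)_J = -1 (Zolotarev's lemma cross-check).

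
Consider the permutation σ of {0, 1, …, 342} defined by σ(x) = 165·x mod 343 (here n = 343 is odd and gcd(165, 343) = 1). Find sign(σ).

+1

Trace 99: π^k(99) = [99, 214, 324, 295, 312, 30, 148] for k=0..6.
31 cycles of lengths [21, 21, 21, 21, 21, 21, 21, 21, 21, 21, 21, 21, 21, 21, 3, 3, 3, 3, 3, 3, 3, 3, 3, 3, 3, 3, 3, 3, 3, 3, 1].
31 cycles on 343: each ℓ→(−1)^(ℓ−1), product (−1)^312 = +1.
Via Zolotarev, sign(π_{165}) = (165|343) = +1.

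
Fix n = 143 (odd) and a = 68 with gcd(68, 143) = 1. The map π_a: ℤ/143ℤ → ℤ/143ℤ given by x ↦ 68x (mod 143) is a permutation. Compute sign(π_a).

-1

Trace 120: π^k(120) = [120, 9, 40, 3, 61, 1, 68] for k=0..6.
The orbit structure of x ↦ 68x mod 143: 10 orbits of sizes [30, 30, 30, 30, 10, 3, 3, 3, 3, 1].
Σ(ℓ_i−1) = 143−10 = 133; sign = (−1)^133 = -1.
The Jacobi symbol (68|143) = -1 (Zolotarev) agrees.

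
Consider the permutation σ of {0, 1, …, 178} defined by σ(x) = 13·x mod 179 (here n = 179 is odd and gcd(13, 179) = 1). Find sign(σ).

Start at x=129: 129 → 66 → 142 → 56 → 12 → 156 → 59 → … (one orbit).
Decompose π into cycles: lengths [89, 89, 1] (3 cycles, including the fixed point 0).
n − c = 179 − 3 = 176; sign = (−1)^176 = +1.

+1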